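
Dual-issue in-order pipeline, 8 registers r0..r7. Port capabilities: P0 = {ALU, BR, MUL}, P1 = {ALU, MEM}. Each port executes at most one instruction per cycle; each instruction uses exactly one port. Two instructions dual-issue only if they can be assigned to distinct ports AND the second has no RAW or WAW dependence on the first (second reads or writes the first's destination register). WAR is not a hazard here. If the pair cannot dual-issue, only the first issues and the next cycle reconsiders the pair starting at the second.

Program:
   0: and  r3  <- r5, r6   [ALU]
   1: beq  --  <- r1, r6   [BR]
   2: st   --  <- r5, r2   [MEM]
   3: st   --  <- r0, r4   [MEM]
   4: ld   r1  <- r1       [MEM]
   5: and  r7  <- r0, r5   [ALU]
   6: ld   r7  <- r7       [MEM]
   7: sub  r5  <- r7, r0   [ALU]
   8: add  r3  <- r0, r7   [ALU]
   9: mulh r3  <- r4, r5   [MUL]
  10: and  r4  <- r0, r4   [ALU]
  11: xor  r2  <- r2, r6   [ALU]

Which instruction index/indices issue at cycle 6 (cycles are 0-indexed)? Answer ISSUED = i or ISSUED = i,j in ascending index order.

ISSUED = 9,10

[0] i0,i1  and.ALU+beq.BR  -- 2-wide
[1] i2  st.MEM  -- no-port MEM/MEM
[2] i3  st.MEM  -- no-port MEM/MEM
[3] i4,i5  ld.MEM+and.ALU  -- 2-wide
[4] i6  ld.MEM  -- RAW r7
[5] i7,i8  sub.ALU+add.ALU  -- 2-wide
[6] i9,i10  mulh.MUL+and.ALU  -- 2-wide
[7] i11  xor.ALU  -- tail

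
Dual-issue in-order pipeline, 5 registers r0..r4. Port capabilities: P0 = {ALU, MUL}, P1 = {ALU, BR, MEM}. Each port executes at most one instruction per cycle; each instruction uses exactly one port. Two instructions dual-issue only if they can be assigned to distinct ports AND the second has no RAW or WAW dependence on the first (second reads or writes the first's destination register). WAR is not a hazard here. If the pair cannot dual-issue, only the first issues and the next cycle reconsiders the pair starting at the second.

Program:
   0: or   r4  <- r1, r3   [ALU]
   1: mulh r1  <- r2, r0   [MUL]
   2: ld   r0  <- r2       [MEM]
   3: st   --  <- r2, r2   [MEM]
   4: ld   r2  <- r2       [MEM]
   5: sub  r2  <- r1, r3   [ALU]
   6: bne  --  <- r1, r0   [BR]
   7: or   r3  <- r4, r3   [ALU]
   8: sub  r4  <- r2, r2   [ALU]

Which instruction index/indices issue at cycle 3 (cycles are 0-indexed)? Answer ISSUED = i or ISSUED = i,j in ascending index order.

  cy0 -> i0/i1 (or.ALU+mulh.MUL) pair
  cy1 -> i2 (ld.MEM) no-port MEM/MEM
  cy2 -> i3 (st.MEM) no-port MEM/MEM
  cy3 -> i4 (ld.MEM) WAW r2
  cy4 -> i5/i6 (sub.ALU+bne.BR) pair
  cy5 -> i7/i8 (or.ALU+sub.ALU) pair

ISSUED = 4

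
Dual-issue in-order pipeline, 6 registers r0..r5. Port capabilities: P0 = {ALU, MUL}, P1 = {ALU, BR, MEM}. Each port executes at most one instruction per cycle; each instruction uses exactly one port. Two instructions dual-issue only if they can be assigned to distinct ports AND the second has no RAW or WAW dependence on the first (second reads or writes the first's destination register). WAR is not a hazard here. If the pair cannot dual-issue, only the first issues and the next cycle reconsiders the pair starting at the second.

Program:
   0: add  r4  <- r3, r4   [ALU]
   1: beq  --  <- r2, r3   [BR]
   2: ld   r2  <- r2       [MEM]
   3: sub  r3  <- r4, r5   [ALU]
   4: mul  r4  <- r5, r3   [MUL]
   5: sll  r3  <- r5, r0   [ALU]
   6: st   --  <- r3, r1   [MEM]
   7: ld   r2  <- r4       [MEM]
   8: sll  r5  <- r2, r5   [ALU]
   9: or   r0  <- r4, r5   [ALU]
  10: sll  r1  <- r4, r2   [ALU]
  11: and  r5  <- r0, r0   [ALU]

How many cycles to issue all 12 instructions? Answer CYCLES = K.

CYCLES = 8

0. add+beq @i0&i1  | dual
1. ld+sub @i2&i3  | dual
2. mul+sll @i4&i5  | dual
3. st @i6  | no-port MEM/MEM
4. ld @i7  | RAW r2
5. sll @i8  | RAW r5
6. or+sll @i9&i10  | dual
7. and @i11  | tail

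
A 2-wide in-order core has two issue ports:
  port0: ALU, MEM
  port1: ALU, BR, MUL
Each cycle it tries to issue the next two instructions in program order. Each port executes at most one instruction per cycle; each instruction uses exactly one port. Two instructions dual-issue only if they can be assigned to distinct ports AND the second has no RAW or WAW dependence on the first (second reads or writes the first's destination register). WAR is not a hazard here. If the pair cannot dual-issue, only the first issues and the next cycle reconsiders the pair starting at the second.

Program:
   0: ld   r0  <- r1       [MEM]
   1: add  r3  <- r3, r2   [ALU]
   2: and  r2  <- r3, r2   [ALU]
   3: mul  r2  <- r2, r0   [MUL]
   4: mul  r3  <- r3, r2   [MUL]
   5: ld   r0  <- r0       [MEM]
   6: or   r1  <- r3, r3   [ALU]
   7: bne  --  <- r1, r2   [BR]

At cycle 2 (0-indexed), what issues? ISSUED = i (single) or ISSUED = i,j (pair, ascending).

ISSUED = 3

c0: i0,i1 ld/add  dual
c1: i2 and  RAW+WAW r2
c2: i3 mul  no-port MUL/MUL
c3: i4,i5 mul/ld  dual
c4: i6 or  RAW r1
c5: i7 bne  tail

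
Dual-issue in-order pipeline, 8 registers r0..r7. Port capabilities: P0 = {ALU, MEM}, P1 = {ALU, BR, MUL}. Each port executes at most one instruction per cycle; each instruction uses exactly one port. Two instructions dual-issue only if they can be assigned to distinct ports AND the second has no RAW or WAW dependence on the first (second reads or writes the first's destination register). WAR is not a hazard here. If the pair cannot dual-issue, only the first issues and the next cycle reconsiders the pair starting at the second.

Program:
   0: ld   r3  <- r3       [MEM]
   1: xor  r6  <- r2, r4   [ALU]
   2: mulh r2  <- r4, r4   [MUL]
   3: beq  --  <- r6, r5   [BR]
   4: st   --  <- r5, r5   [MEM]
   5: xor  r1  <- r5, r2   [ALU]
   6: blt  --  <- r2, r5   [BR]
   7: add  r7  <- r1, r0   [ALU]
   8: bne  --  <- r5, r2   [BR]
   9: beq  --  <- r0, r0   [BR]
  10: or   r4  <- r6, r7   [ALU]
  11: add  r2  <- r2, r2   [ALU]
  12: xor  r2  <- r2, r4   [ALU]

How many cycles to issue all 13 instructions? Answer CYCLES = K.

CYCLES = 8

[0] i0+i1  ld/xor  -- dual
[1] i2  mulh  -- no-port MUL/BR
[2] i3+i4  beq/st  -- dual
[3] i5+i6  xor/blt  -- dual
[4] i7+i8  add/bne  -- dual
[5] i9+i10  beq/or  -- dual
[6] i11  add  -- RAW+WAW r2
[7] i12  xor  -- tail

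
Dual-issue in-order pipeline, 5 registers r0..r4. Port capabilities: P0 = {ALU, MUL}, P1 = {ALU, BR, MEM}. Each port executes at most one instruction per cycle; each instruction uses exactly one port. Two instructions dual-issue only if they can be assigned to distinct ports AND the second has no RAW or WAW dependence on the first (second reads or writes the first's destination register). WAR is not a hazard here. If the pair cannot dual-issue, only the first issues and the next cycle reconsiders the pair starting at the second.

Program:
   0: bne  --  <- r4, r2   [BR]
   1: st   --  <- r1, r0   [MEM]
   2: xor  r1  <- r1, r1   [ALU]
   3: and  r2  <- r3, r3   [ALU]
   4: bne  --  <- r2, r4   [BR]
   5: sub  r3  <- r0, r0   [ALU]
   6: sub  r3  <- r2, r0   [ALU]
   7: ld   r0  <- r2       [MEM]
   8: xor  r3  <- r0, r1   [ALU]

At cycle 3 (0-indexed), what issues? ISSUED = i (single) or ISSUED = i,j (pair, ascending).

ISSUED = 4,5

[0] i0  bne  -- no-port BR/MEM
[1] i1,i2  st/xor  -- dual
[2] i3  and  -- RAW r2
[3] i4,i5  bne/sub  -- dual
[4] i6,i7  sub/ld  -- dual
[5] i8  xor  -- tail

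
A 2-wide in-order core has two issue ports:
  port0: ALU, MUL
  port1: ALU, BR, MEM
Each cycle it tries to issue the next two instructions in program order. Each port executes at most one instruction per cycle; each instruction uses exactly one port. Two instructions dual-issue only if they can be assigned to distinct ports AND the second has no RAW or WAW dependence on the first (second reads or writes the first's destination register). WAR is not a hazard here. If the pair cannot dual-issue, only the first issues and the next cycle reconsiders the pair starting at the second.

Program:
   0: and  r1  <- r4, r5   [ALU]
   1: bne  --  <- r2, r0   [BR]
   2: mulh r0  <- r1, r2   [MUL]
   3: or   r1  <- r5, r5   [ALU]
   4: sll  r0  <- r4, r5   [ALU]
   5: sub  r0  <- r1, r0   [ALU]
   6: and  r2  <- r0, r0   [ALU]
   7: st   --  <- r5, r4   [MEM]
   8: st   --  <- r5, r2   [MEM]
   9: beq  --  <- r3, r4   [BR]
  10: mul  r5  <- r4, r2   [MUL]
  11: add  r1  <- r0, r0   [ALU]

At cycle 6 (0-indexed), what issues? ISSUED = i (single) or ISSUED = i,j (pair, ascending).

0. and.ALU/bne.BR @i0/i1  | pair
1. mulh.MUL/or.ALU @i2/i3  | pair
2. sll.ALU @i4  | RAW+WAW r0
3. sub.ALU @i5  | RAW r0
4. and.ALU/st.MEM @i6/i7  | pair
5. st.MEM @i8  | no-port MEM/BR
6. beq.BR/mul.MUL @i9/i10  | pair
7. add.ALU @i11  | tail

ISSUED = 9,10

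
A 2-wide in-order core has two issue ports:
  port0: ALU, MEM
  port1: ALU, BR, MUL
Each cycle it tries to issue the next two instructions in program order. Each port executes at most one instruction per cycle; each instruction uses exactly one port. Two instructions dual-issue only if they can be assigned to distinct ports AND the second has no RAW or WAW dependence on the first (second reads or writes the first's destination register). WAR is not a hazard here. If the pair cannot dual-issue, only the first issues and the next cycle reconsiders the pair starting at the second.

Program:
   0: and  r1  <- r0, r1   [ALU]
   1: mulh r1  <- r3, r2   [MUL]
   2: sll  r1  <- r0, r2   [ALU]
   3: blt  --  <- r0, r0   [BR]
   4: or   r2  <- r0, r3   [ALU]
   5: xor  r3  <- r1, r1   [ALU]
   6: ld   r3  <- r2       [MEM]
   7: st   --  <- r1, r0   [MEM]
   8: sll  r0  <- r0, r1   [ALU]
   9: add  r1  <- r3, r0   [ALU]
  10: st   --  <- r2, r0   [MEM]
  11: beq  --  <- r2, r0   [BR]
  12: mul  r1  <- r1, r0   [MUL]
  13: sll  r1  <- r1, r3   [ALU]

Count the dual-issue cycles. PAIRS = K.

PAIRS = 4

  cy0 -> i0 (and) WAW r1
  cy1 -> i1 (mulh) WAW r1
  cy2 -> i2&i3 (sll blt) 2-wide
  cy3 -> i4&i5 (or xor) 2-wide
  cy4 -> i6 (ld) no-port MEM/MEM
  cy5 -> i7&i8 (st sll) 2-wide
  cy6 -> i9&i10 (add st) 2-wide
  cy7 -> i11 (beq) no-port BR/MUL
  cy8 -> i12 (mul) RAW+WAW r1
  cy9 -> i13 (sll) tail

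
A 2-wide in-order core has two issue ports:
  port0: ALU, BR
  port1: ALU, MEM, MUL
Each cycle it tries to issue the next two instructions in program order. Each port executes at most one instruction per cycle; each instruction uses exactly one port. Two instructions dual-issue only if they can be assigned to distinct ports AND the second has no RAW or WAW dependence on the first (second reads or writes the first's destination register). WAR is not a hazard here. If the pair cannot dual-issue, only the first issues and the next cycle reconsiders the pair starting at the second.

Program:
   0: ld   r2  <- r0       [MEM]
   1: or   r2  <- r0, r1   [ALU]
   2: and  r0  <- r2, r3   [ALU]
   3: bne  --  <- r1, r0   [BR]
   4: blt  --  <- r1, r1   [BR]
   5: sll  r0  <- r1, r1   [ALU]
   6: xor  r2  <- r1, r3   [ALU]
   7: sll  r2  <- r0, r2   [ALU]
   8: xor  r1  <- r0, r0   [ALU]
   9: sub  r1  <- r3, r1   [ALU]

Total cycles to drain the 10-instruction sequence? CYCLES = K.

t=0 i0:ld ; WAW r2
t=1 i1:or ; RAW r2
t=2 i2:and ; RAW r0
t=3 i3:bne ; no-port BR/BR
t=4 i4,i5:blt/sll ; pair
t=5 i6:xor ; RAW+WAW r2
t=6 i7,i8:sll/xor ; pair
t=7 i9:sub ; tail

CYCLES = 8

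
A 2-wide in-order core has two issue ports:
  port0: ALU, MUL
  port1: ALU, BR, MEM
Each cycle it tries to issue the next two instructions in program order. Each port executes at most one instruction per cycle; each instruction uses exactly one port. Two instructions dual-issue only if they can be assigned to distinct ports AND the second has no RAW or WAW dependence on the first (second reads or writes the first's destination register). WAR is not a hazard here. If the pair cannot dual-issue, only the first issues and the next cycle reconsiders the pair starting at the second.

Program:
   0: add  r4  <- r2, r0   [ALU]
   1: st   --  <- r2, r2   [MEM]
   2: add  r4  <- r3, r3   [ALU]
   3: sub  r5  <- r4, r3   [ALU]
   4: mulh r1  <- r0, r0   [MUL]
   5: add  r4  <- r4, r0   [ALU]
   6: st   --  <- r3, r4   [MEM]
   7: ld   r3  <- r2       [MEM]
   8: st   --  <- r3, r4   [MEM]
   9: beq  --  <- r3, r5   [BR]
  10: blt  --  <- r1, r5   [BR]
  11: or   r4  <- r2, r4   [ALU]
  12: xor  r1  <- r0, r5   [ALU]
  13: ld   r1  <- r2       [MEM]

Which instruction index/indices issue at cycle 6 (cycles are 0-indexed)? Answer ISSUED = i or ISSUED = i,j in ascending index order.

c0: i0&i1 add.ALU st.MEM  dual
c1: i2 add.ALU  RAW r4
c2: i3&i4 sub.ALU mulh.MUL  dual
c3: i5 add.ALU  RAW r4
c4: i6 st.MEM  no-port MEM/MEM
c5: i7 ld.MEM  no-port MEM/MEM
c6: i8 st.MEM  no-port MEM/BR
c7: i9 beq.BR  no-port BR/BR
c8: i10&i11 blt.BR or.ALU  dual
c9: i12 xor.ALU  WAW r1
c10: i13 ld.MEM  tail

ISSUED = 8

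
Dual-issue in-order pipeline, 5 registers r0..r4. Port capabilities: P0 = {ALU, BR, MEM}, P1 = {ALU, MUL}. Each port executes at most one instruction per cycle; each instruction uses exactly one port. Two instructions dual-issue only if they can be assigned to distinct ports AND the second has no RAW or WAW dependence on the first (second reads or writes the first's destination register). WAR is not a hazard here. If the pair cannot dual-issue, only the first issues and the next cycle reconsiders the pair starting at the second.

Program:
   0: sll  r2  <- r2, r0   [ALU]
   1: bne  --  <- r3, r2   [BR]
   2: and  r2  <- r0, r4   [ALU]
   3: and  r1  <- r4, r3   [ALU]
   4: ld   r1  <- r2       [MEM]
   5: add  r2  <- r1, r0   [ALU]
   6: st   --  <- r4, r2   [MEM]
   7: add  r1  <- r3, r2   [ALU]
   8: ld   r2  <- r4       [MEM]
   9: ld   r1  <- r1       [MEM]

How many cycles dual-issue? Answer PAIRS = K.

#0 head=0: sll.ALU i0 RAW r2
#1 head=1: bne.BR/and.ALU i1,i2 dual
#2 head=3: and.ALU i3 WAW r1
#3 head=4: ld.MEM i4 RAW r1
#4 head=5: add.ALU i5 RAW r2
#5 head=6: st.MEM/add.ALU i6,i7 dual
#6 head=8: ld.MEM i8 no-port MEM/MEM
#7 head=9: ld.MEM i9 tail

PAIRS = 2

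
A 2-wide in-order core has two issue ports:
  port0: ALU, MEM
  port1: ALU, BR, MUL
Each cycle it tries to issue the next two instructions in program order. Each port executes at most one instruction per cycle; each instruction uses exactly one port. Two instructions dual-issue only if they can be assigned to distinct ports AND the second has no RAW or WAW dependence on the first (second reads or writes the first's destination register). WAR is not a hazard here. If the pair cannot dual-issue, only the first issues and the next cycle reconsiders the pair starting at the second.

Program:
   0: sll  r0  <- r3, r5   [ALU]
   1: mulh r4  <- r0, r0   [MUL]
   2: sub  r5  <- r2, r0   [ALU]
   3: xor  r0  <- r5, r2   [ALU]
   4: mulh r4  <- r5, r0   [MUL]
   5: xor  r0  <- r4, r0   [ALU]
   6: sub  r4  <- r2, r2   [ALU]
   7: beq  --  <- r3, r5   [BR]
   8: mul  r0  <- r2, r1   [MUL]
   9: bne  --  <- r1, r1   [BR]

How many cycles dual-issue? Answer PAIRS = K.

PAIRS = 2

t=0 i0:sll ; RAW r0
t=1 i1,i2:mulh;sub ; pair
t=2 i3:xor ; RAW r0
t=3 i4:mulh ; RAW r4
t=4 i5,i6:xor;sub ; pair
t=5 i7:beq ; no-port BR/MUL
t=6 i8:mul ; no-port MUL/BR
t=7 i9:bne ; tail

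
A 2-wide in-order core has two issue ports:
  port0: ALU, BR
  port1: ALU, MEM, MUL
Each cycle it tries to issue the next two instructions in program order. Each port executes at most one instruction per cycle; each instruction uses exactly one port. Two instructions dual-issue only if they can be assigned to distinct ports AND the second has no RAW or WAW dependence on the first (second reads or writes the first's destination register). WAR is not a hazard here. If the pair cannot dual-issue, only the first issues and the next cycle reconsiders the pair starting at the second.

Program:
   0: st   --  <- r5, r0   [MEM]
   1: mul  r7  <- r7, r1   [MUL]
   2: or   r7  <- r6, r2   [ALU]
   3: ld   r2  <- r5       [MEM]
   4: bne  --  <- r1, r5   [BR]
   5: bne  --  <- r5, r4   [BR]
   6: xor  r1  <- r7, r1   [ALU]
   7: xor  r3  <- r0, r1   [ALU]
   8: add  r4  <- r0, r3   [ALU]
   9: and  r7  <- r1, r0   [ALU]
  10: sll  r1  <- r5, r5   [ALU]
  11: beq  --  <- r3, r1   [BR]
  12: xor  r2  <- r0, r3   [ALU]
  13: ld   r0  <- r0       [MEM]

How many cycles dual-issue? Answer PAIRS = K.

PAIRS = 4

0. st @i0  | no-port MEM/MUL
1. mul @i1  | WAW r7
2. or ld @i2,i3  | pair
3. bne @i4  | no-port BR/BR
4. bne xor @i5,i6  | pair
5. xor @i7  | RAW r3
6. add and @i8,i9  | pair
7. sll @i10  | RAW r1
8. beq xor @i11,i12  | pair
9. ld @i13  | tail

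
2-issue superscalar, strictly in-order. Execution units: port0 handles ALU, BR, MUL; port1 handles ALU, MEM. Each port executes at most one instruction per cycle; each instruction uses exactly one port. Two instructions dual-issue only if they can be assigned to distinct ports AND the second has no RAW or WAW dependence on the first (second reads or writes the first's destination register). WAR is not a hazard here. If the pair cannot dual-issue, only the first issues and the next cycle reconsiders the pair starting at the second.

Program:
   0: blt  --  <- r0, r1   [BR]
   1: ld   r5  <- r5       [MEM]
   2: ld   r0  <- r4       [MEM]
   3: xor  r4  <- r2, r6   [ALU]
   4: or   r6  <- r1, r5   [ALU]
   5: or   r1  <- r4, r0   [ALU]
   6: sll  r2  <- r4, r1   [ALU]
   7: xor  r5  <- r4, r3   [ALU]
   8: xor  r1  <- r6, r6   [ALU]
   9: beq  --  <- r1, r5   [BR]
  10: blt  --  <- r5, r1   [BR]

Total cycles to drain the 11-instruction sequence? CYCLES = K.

CYCLES = 7

c0: i0/i1 blt ld  2-wide
c1: i2/i3 ld xor  2-wide
c2: i4/i5 or or  2-wide
c3: i6/i7 sll xor  2-wide
c4: i8 xor  RAW r1
c5: i9 beq  no-port BR/BR
c6: i10 blt  tail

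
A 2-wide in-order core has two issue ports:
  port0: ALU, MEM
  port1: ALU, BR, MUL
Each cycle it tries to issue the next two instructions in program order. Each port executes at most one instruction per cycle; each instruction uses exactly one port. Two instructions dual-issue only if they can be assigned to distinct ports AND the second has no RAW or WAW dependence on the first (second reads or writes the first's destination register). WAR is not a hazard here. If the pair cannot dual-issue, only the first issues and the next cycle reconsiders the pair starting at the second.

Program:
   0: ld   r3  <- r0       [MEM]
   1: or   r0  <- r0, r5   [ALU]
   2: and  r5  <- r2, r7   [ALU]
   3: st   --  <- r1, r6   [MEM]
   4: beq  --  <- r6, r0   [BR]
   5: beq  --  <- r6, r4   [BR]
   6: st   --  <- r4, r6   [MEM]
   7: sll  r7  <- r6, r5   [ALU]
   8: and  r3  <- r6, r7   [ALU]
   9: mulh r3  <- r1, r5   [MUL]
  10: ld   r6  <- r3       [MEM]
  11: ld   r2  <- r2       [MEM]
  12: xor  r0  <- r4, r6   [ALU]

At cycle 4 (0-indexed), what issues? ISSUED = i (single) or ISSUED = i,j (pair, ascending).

ISSUED = 7

[0] i0,i1  ld.MEM;or.ALU  -- 2-wide
[1] i2,i3  and.ALU;st.MEM  -- 2-wide
[2] i4  beq.BR  -- no-port BR/BR
[3] i5,i6  beq.BR;st.MEM  -- 2-wide
[4] i7  sll.ALU  -- RAW r7
[5] i8  and.ALU  -- WAW r3
[6] i9  mulh.MUL  -- RAW r3
[7] i10  ld.MEM  -- no-port MEM/MEM
[8] i11,i12  ld.MEM;xor.ALU  -- 2-wide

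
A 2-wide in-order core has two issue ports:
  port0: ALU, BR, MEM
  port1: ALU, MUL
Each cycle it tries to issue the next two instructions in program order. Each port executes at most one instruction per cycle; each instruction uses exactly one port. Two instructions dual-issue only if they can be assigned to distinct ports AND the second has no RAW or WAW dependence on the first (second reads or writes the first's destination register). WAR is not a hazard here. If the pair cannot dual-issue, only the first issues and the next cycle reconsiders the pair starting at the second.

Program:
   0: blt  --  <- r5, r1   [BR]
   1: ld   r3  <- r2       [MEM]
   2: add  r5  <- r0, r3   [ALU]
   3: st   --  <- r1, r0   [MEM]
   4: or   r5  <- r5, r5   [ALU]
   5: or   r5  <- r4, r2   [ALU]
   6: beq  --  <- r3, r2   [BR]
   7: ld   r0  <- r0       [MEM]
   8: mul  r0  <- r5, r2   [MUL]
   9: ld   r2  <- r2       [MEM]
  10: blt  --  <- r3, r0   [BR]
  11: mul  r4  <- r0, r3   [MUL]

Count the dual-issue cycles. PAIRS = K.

PAIRS = 4

t=0 i0:blt ; no-port BR/MEM
t=1 i1:ld ; RAW r3
t=2 i2,i3:add st ; dual
t=3 i4:or ; WAW r5
t=4 i5,i6:or beq ; dual
t=5 i7:ld ; WAW r0
t=6 i8,i9:mul ld ; dual
t=7 i10,i11:blt mul ; dual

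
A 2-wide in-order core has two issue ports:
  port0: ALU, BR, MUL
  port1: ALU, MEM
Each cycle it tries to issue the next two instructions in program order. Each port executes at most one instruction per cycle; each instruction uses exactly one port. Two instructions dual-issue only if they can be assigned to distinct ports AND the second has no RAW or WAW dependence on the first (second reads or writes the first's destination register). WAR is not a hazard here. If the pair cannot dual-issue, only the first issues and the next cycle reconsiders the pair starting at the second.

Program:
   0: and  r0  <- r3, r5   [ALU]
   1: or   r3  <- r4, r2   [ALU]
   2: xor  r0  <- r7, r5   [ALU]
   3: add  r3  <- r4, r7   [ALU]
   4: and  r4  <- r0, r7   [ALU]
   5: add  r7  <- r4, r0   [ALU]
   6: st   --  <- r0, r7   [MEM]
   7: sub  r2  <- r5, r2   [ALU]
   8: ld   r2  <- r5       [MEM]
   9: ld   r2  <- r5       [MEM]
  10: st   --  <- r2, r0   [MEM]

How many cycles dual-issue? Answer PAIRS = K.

t=0 i0,i1:and;or ; 2-wide
t=1 i2,i3:xor;add ; 2-wide
t=2 i4:and ; RAW r4
t=3 i5:add ; RAW r7
t=4 i6,i7:st;sub ; 2-wide
t=5 i8:ld ; no-port MEM/MEM
t=6 i9:ld ; no-port MEM/MEM
t=7 i10:st ; tail

PAIRS = 3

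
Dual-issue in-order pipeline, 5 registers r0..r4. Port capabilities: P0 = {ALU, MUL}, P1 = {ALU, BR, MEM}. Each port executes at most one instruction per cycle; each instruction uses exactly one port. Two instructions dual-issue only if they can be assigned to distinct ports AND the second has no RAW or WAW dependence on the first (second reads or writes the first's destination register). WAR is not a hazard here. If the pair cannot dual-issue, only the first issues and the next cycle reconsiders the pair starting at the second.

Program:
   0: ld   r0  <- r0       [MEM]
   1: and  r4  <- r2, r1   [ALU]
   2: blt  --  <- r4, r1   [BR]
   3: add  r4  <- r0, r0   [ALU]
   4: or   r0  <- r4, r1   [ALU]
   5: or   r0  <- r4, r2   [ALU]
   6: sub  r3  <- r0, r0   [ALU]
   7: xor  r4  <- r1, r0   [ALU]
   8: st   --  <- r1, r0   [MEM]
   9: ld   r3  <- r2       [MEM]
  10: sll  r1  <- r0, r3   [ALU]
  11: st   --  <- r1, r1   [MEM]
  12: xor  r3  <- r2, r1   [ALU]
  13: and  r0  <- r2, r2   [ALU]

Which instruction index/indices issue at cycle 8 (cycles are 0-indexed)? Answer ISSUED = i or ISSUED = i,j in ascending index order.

ISSUED = 11,12

c0: i0+i1 ld;and  dual
c1: i2+i3 blt;add  dual
c2: i4 or  WAW r0
c3: i5 or  RAW r0
c4: i6+i7 sub;xor  dual
c5: i8 st  no-port MEM/MEM
c6: i9 ld  RAW r3
c7: i10 sll  RAW r1
c8: i11+i12 st;xor  dual
c9: i13 and  tail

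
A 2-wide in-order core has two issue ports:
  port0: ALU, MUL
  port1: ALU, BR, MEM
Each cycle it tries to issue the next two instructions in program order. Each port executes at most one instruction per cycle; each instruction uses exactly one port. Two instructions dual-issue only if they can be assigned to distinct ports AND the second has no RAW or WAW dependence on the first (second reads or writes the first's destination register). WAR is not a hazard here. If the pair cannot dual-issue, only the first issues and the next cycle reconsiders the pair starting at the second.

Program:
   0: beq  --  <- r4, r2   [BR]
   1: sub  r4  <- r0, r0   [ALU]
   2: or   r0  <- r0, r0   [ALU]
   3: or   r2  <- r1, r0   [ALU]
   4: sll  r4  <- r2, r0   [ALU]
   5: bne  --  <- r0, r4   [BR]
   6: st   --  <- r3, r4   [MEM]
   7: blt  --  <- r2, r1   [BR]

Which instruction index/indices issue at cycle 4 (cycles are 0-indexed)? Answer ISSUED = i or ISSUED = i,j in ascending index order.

ISSUED = 5

t=0 i0+i1:beq.BR/sub.ALU ; dual
t=1 i2:or.ALU ; RAW r0
t=2 i3:or.ALU ; RAW r2
t=3 i4:sll.ALU ; RAW r4
t=4 i5:bne.BR ; no-port BR/MEM
t=5 i6:st.MEM ; no-port MEM/BR
t=6 i7:blt.BR ; tail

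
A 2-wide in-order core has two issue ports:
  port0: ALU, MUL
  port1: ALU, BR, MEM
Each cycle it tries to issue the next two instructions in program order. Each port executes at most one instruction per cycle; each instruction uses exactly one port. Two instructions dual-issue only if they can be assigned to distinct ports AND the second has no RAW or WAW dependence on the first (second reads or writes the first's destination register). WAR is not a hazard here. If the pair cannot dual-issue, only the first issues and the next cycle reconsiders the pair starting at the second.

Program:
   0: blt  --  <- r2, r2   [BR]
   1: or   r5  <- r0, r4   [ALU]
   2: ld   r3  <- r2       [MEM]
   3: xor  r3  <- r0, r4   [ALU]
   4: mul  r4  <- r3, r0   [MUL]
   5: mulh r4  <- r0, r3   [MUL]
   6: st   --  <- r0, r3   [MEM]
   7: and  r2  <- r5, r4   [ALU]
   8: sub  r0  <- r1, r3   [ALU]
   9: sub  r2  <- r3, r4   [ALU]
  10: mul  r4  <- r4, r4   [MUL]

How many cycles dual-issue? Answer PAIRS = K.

PAIRS = 4

0. blt.BR/or.ALU @i0,i1  | dual
1. ld.MEM @i2  | WAW r3
2. xor.ALU @i3  | RAW r3
3. mul.MUL @i4  | no-port MUL/MUL
4. mulh.MUL/st.MEM @i5,i6  | dual
5. and.ALU/sub.ALU @i7,i8  | dual
6. sub.ALU/mul.MUL @i9,i10  | dual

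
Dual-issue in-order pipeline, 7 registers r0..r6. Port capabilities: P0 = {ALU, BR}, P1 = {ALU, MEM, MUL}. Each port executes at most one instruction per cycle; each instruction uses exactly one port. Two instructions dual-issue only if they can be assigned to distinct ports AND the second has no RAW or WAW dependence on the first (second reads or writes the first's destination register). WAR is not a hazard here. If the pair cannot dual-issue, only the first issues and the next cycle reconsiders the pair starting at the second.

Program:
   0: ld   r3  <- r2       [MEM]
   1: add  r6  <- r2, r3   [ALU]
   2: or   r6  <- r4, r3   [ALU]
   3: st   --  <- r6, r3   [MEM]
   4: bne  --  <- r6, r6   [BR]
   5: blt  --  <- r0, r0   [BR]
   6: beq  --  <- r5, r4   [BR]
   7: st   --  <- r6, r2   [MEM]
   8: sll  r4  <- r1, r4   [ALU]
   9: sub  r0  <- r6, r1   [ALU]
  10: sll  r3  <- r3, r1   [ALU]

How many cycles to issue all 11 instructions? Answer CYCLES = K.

CYCLES = 8

0. ld.MEM @i0  | RAW r3
1. add.ALU @i1  | WAW r6
2. or.ALU @i2  | RAW r6
3. st.MEM+bne.BR @i3/i4  | pair
4. blt.BR @i5  | no-port BR/BR
5. beq.BR+st.MEM @i6/i7  | pair
6. sll.ALU+sub.ALU @i8/i9  | pair
7. sll.ALU @i10  | tail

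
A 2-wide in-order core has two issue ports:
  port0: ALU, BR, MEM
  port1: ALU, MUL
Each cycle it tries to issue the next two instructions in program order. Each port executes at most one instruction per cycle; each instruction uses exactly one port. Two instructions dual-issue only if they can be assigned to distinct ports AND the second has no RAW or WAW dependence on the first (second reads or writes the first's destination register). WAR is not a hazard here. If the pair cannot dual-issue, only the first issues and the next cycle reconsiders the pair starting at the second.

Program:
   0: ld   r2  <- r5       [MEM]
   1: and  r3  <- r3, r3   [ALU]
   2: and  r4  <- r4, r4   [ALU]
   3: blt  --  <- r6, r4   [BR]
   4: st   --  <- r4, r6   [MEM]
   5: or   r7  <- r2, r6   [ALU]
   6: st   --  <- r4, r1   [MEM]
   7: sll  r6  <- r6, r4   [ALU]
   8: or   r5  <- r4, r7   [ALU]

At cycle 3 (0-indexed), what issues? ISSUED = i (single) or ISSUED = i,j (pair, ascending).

ISSUED = 4,5

  cy0 -> i0,i1 (ld.MEM;and.ALU) 2-wide
  cy1 -> i2 (and.ALU) RAW r4
  cy2 -> i3 (blt.BR) no-port BR/MEM
  cy3 -> i4,i5 (st.MEM;or.ALU) 2-wide
  cy4 -> i6,i7 (st.MEM;sll.ALU) 2-wide
  cy5 -> i8 (or.ALU) tail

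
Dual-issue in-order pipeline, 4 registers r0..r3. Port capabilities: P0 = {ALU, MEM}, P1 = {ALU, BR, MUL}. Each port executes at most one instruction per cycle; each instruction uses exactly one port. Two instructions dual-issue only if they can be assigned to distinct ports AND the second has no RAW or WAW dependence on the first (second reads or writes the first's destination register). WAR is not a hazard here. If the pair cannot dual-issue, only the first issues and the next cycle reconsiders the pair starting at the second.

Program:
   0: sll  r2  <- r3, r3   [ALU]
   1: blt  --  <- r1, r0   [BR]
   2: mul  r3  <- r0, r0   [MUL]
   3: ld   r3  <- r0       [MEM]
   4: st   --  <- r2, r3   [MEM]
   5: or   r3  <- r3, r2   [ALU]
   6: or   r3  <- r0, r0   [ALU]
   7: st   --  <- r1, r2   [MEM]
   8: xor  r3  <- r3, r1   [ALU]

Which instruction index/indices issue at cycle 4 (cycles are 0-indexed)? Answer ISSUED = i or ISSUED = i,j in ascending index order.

  cy0 -> i0&i1 (sll+blt) pair
  cy1 -> i2 (mul) WAW r3
  cy2 -> i3 (ld) no-port MEM/MEM
  cy3 -> i4&i5 (st+or) pair
  cy4 -> i6&i7 (or+st) pair
  cy5 -> i8 (xor) tail

ISSUED = 6,7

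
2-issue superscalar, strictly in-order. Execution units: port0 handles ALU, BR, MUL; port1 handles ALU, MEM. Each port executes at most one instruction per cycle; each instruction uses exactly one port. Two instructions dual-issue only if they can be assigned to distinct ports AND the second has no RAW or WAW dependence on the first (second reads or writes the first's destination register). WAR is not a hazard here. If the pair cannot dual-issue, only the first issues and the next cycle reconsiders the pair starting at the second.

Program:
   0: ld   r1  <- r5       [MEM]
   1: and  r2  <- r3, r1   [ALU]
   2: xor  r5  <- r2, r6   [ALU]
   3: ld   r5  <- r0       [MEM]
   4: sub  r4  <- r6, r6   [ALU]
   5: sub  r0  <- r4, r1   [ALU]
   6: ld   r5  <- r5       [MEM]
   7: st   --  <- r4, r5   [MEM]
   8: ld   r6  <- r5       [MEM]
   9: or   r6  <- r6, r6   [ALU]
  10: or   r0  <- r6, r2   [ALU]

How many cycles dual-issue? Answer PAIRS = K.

PAIRS = 2

#0 head=0: ld i0 RAW r1
#1 head=1: and i1 RAW r2
#2 head=2: xor i2 WAW r5
#3 head=3: ld/sub i3+i4 dual
#4 head=5: sub/ld i5+i6 dual
#5 head=7: st i7 no-port MEM/MEM
#6 head=8: ld i8 RAW+WAW r6
#7 head=9: or i9 RAW r6
#8 head=10: or i10 tail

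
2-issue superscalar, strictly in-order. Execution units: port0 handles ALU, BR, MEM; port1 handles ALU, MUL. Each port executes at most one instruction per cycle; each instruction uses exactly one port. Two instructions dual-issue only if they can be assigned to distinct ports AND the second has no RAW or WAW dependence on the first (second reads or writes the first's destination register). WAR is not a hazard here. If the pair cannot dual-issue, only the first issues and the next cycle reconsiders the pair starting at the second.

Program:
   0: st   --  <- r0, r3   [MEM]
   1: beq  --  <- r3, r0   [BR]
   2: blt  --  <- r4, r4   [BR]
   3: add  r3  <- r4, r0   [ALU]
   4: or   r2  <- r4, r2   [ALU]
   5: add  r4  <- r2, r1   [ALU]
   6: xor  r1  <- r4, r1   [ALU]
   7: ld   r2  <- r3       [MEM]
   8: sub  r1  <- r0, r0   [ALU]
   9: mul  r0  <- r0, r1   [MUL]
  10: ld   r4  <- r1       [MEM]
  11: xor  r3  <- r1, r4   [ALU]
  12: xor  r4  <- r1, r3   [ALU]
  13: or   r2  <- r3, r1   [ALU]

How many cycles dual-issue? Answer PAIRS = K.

c0: i0 st.MEM  no-port MEM/BR
c1: i1 beq.BR  no-port BR/BR
c2: i2&i3 blt.BR add.ALU  dual
c3: i4 or.ALU  RAW r2
c4: i5 add.ALU  RAW r4
c5: i6&i7 xor.ALU ld.MEM  dual
c6: i8 sub.ALU  RAW r1
c7: i9&i10 mul.MUL ld.MEM  dual
c8: i11 xor.ALU  RAW r3
c9: i12&i13 xor.ALU or.ALU  dual

PAIRS = 4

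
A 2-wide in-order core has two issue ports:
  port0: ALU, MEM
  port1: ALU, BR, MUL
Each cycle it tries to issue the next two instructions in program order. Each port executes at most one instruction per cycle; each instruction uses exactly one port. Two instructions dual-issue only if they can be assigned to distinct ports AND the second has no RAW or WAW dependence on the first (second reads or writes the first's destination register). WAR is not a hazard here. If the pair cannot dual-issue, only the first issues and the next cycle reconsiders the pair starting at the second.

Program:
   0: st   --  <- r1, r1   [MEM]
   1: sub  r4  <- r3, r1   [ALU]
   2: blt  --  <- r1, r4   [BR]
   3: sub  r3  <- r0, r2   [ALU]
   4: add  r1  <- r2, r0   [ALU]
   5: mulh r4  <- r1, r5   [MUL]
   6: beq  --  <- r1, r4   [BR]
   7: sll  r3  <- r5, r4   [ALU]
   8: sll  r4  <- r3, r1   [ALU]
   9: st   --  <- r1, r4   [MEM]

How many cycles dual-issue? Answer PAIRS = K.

c0: i0,i1 st.MEM+sub.ALU  2-wide
c1: i2,i3 blt.BR+sub.ALU  2-wide
c2: i4 add.ALU  RAW r1
c3: i5 mulh.MUL  no-port MUL/BR
c4: i6,i7 beq.BR+sll.ALU  2-wide
c5: i8 sll.ALU  RAW r4
c6: i9 st.MEM  tail

PAIRS = 3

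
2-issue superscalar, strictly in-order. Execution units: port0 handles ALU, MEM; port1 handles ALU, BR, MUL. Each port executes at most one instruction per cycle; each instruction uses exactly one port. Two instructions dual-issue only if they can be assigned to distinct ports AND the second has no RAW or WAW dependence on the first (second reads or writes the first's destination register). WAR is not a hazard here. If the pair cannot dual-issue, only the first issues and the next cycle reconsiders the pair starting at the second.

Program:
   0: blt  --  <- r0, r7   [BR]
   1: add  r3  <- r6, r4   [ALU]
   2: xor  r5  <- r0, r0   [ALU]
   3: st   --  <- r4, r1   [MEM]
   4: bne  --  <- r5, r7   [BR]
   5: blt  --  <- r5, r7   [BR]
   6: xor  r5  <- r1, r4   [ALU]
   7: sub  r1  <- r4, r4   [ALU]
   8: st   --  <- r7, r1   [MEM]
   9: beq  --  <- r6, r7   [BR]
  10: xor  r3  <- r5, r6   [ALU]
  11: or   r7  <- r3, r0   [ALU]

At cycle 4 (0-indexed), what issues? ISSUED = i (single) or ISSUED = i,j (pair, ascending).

ISSUED = 7

  cy0 -> i0&i1 (blt;add) dual
  cy1 -> i2&i3 (xor;st) dual
  cy2 -> i4 (bne) no-port BR/BR
  cy3 -> i5&i6 (blt;xor) dual
  cy4 -> i7 (sub) RAW r1
  cy5 -> i8&i9 (st;beq) dual
  cy6 -> i10 (xor) RAW r3
  cy7 -> i11 (or) tail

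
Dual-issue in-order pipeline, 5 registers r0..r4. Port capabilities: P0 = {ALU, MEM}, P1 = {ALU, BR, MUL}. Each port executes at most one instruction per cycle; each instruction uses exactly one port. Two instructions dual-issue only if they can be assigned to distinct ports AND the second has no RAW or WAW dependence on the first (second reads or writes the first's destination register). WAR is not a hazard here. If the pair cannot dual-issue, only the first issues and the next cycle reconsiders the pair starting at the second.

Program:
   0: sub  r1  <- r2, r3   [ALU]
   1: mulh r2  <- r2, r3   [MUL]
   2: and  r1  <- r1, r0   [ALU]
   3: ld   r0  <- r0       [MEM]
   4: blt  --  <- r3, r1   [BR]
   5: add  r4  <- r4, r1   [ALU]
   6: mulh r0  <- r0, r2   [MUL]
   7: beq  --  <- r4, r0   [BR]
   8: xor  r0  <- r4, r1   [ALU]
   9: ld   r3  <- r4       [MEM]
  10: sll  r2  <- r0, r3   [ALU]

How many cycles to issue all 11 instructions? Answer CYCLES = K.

t=0 i0/i1:sub.ALU+mulh.MUL ; dual
t=1 i2/i3:and.ALU+ld.MEM ; dual
t=2 i4/i5:blt.BR+add.ALU ; dual
t=3 i6:mulh.MUL ; no-port MUL/BR
t=4 i7/i8:beq.BR+xor.ALU ; dual
t=5 i9:ld.MEM ; RAW r3
t=6 i10:sll.ALU ; tail

CYCLES = 7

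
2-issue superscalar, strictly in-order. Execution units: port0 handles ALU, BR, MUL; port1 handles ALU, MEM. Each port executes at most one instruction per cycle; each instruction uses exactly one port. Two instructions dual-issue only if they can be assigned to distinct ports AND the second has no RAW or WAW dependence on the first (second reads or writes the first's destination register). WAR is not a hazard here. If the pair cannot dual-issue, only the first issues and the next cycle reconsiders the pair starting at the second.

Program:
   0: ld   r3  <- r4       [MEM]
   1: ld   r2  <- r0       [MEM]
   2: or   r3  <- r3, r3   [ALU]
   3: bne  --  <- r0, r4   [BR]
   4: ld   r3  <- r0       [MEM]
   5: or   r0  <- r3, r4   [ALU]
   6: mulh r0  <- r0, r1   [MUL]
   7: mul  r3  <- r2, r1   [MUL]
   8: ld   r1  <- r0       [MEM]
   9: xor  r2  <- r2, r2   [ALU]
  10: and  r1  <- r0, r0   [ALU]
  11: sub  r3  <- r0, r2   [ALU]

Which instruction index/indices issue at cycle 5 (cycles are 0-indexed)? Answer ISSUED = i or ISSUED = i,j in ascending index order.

ISSUED = 7,8

  cy0 -> i0 (ld) no-port MEM/MEM
  cy1 -> i1&i2 (ld;or) dual
  cy2 -> i3&i4 (bne;ld) dual
  cy3 -> i5 (or) RAW+WAW r0
  cy4 -> i6 (mulh) no-port MUL/MUL
  cy5 -> i7&i8 (mul;ld) dual
  cy6 -> i9&i10 (xor;and) dual
  cy7 -> i11 (sub) tail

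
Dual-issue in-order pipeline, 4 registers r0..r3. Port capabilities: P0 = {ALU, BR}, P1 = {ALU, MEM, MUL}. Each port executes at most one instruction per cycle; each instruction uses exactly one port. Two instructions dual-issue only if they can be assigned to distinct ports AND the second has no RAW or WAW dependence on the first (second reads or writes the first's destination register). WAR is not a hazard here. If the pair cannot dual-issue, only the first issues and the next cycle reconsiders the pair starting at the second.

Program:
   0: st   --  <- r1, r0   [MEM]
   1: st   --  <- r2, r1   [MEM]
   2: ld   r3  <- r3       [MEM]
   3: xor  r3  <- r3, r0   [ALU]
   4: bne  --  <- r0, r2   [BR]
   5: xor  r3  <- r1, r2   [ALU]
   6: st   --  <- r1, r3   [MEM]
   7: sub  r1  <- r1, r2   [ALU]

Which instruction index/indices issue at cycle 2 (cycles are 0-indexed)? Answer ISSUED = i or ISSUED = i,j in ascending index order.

ISSUED = 2

c0: i0 st.MEM  no-port MEM/MEM
c1: i1 st.MEM  no-port MEM/MEM
c2: i2 ld.MEM  RAW+WAW r3
c3: i3,i4 xor.ALU+bne.BR  2-wide
c4: i5 xor.ALU  RAW r3
c5: i6,i7 st.MEM+sub.ALU  2-wide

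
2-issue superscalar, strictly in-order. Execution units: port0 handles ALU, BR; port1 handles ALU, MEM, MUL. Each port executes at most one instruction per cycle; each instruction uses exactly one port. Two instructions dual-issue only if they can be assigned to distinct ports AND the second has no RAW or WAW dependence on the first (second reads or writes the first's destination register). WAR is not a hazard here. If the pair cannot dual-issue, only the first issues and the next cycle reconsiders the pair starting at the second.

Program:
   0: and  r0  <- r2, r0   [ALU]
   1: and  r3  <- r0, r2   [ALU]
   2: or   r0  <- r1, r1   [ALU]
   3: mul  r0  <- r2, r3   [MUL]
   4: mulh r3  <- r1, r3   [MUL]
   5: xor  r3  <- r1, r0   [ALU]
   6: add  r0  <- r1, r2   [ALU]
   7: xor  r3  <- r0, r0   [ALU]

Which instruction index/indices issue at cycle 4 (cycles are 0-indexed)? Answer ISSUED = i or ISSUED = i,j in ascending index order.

c0: i0 and  RAW r0
c1: i1&i2 and/or  2-wide
c2: i3 mul  no-port MUL/MUL
c3: i4 mulh  WAW r3
c4: i5&i6 xor/add  2-wide
c5: i7 xor  tail

ISSUED = 5,6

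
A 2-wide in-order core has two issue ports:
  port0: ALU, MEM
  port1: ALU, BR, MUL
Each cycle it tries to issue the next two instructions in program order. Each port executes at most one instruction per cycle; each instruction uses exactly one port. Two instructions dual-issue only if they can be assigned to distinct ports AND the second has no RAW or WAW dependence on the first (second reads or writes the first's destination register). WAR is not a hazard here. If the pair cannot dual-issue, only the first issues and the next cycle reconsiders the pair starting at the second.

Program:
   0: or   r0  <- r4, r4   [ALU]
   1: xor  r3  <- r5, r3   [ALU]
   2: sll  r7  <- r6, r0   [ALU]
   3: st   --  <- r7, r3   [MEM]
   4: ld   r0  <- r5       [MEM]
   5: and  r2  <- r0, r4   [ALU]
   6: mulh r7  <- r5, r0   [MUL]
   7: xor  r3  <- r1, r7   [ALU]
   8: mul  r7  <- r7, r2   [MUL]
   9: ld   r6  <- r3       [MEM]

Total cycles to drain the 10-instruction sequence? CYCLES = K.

CYCLES = 7

t=0 i0+i1:or/xor ; dual
t=1 i2:sll ; RAW r7
t=2 i3:st ; no-port MEM/MEM
t=3 i4:ld ; RAW r0
t=4 i5+i6:and/mulh ; dual
t=5 i7+i8:xor/mul ; dual
t=6 i9:ld ; tail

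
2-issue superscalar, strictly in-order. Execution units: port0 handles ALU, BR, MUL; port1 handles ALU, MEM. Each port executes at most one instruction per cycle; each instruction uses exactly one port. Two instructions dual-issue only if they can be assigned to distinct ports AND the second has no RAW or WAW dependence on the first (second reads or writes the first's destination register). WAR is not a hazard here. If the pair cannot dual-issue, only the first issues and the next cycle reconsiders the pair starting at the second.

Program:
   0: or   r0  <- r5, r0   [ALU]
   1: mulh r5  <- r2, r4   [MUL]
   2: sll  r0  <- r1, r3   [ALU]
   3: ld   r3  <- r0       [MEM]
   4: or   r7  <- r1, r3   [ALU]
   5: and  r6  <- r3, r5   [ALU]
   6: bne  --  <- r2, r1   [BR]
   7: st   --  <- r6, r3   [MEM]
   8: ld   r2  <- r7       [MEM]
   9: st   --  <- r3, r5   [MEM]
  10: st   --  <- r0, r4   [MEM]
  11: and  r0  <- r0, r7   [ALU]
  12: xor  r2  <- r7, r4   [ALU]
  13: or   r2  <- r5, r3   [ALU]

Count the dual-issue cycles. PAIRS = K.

c0: i0&i1 or.ALU+mulh.MUL  dual
c1: i2 sll.ALU  RAW r0
c2: i3 ld.MEM  RAW r3
c3: i4&i5 or.ALU+and.ALU  dual
c4: i6&i7 bne.BR+st.MEM  dual
c5: i8 ld.MEM  no-port MEM/MEM
c6: i9 st.MEM  no-port MEM/MEM
c7: i10&i11 st.MEM+and.ALU  dual
c8: i12 xor.ALU  WAW r2
c9: i13 or.ALU  tail

PAIRS = 4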